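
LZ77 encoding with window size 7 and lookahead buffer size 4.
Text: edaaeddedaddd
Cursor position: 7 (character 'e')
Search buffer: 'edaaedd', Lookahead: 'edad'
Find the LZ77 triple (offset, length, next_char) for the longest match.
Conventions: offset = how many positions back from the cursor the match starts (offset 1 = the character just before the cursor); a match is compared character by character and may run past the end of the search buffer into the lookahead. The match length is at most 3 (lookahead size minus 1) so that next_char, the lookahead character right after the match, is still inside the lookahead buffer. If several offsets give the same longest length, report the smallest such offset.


Try each offset into the search buffer:
  offset=1 (pos 6, char 'd'): match length 0
  offset=2 (pos 5, char 'd'): match length 0
  offset=3 (pos 4, char 'e'): match length 2
  offset=4 (pos 3, char 'a'): match length 0
  offset=5 (pos 2, char 'a'): match length 0
  offset=6 (pos 1, char 'd'): match length 0
  offset=7 (pos 0, char 'e'): match length 3
Longest match has length 3 at offset 7.
next_char = character at position 7 + 3 = 10 -> 'd'

Best match: offset=7, length=3 (matching 'eda' starting at position 0)
LZ77 triple: (7, 3, 'd')


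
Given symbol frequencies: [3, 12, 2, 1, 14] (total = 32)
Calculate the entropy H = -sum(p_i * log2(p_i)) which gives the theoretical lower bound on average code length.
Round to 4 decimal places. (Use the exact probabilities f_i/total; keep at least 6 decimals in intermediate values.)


Per-symbol terms -p_i * log2(p_i) with p_i = f_i/32:
  p = 3/32 = 0.093750: log2(p) = -3.415037, -p*log2(p) = 0.320160
  p = 12/32 = 0.375000: log2(p) = -1.415037, -p*log2(p) = 0.530639
  p = 2/32 = 0.062500: log2(p) = -4.000000, -p*log2(p) = 0.250000
  p = 1/32 = 0.031250: log2(p) = -5.000000, -p*log2(p) = 0.156250
  p = 14/32 = 0.437500: log2(p) = -1.192645, -p*log2(p) = 0.521782
H = 0.320160 + 0.530639 + 0.250000 + 0.156250 + 0.521782 = 1.778831

H = 1.7788 bits/symbol


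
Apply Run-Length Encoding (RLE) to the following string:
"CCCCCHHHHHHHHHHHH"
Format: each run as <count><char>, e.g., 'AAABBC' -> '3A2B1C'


Scanning runs left to right:
  i=0: run of 'C' x 5 -> '5C'
  i=5: run of 'H' x 12 -> '12H'

RLE = 5C12H


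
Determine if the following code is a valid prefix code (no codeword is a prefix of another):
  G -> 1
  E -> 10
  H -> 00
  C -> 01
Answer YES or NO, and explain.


Checking each pair (does one codeword prefix another?):
  G='1' vs E='10': prefix -- VIOLATION

NO -- this is NOT a valid prefix code. G (1) is a prefix of E (10).


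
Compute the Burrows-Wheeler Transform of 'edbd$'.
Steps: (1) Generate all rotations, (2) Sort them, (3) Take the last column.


Rotations (sorted):
  0: $edbd -> last char: d
  1: bd$ed -> last char: d
  2: d$edb -> last char: b
  3: dbd$e -> last char: e
  4: edbd$ -> last char: $


BWT = ddbe$


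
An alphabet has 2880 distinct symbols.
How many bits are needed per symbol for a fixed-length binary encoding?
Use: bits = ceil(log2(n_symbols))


log2(2880) = 11.4919
Bracket: 2^11 = 2048 < 2880 <= 2^12 = 4096
So ceil(log2(2880)) = 12

bits = ceil(log2(2880)) = ceil(11.4919) = 12 bits


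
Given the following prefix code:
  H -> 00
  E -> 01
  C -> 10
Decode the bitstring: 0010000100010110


Decoding step by step:
Bits 00 -> H
Bits 10 -> C
Bits 00 -> H
Bits 01 -> E
Bits 00 -> H
Bits 01 -> E
Bits 01 -> E
Bits 10 -> C


Decoded message: HCHEHEEC


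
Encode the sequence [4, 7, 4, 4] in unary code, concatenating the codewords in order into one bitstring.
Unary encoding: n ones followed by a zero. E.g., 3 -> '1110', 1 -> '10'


Encode each number as n ones followed by a terminating 0:
  4 -> 11110 (5 bits)
  7 -> 11111110 (8 bits)
  4 -> 11110 (5 bits)
  4 -> 11110 (5 bits)
Total length = 5 + 8 + 5 + 5 = 23 bits.

Unary([4, 7, 4, 4]) = 11110111111101111011110 (23 bits)


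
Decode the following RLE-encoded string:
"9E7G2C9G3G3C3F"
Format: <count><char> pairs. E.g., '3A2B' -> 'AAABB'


Expanding each <count><char> pair:
  9E -> 'EEEEEEEEE'
  7G -> 'GGGGGGG'
  2C -> 'CC'
  9G -> 'GGGGGGGGG'
  3G -> 'GGG'
  3C -> 'CCC'
  3F -> 'FFF'

Decoded = EEEEEEEEEGGGGGGGCCGGGGGGGGGGGGCCCFFF


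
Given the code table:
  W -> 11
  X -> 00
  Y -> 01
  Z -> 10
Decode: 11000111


Decoding:
11 -> W
00 -> X
01 -> Y
11 -> W


Result: WXYW


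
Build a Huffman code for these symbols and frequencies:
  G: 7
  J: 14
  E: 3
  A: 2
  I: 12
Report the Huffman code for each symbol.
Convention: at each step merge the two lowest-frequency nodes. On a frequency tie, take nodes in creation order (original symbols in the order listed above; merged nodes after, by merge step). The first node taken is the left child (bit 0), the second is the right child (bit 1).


Huffman tree construction:
Step 1: Merge A(2) + E(3) = 5
Step 2: Merge (A+E)(5) + G(7) = 12
Step 3: Merge I(12) + ((A+E)+G)(12) = 24
Step 4: Merge J(14) + (I+((A+E)+G))(24) = 38
Read each symbol's code off the tree from the root (left child = 0, right child = 1).

Codes:
  G: 111 (length 3)
  J: 0 (length 1)
  E: 1101 (length 4)
  A: 1100 (length 4)
  I: 10 (length 2)
Average code length: 79/38 = 2.0789 bits/symbol


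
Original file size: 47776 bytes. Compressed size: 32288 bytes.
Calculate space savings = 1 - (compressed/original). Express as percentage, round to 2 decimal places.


ratio = compressed/original = 32288/47776 = 0.67582
savings = 1 - ratio = 1 - 0.67582 = 0.32418
as a percentage: 0.32418 * 100 = 32.42%

Space savings = 1 - 32288/47776 = 32.42%


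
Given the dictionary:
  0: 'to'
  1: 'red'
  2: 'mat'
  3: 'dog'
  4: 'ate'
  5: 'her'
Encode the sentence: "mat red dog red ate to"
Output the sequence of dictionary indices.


Look up each word in the dictionary:
  'mat' -> 2
  'red' -> 1
  'dog' -> 3
  'red' -> 1
  'ate' -> 4
  'to' -> 0

Encoded: [2, 1, 3, 1, 4, 0]


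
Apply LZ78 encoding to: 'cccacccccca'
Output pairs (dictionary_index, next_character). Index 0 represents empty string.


LZ78 encoding steps:
Dictionary: {0: ''}
Step 1: w='' (idx 0), next='c' -> output (0, 'c'), add 'c' as idx 1
Step 2: w='c' (idx 1), next='c' -> output (1, 'c'), add 'cc' as idx 2
Step 3: w='' (idx 0), next='a' -> output (0, 'a'), add 'a' as idx 3
Step 4: w='cc' (idx 2), next='c' -> output (2, 'c'), add 'ccc' as idx 4
Step 5: w='ccc' (idx 4), next='a' -> output (4, 'a'), add 'ccca' as idx 5


Encoded: [(0, 'c'), (1, 'c'), (0, 'a'), (2, 'c'), (4, 'a')]


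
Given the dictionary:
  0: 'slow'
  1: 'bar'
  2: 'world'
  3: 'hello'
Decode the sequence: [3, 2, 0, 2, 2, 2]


Look up each index in the dictionary:
  3 -> 'hello'
  2 -> 'world'
  0 -> 'slow'
  2 -> 'world'
  2 -> 'world'
  2 -> 'world'

Decoded: "hello world slow world world world"


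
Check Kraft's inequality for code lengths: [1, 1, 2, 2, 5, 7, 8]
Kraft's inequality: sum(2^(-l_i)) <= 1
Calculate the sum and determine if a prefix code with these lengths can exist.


Sum = 2^(-1) + 2^(-1) + 2^(-2) + 2^(-2) + 2^(-5) + 2^(-7) + 2^(-8)
    = 0.5 + 0.5 + 0.25 + 0.25 + 0.03125 + 0.0078125 + 0.00390625
    = 395/256 = 1.54296875
Since 1.54296875 > 1, Kraft's inequality is NOT satisfied.
A prefix code with these lengths CANNOT exist.

Kraft sum = 1.54296875. Not satisfied.


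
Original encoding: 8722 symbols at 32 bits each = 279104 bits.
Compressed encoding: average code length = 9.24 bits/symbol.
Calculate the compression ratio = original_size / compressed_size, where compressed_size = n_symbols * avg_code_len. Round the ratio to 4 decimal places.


original_size = n_symbols * orig_bits = 8722 * 32 = 279104 bits
compressed_size = n_symbols * avg_code_len = 8722 * 9.24 = 80591.28 bits
ratio = original_size / compressed_size = 279104 / 80591.28 = 3.4632

Compression ratio = 3.4632


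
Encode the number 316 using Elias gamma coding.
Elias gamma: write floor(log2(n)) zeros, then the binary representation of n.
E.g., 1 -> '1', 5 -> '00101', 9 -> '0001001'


num_bits = floor(log2(316)) + 1 = 9
leading_zeros = num_bits - 1 = 8
binary(316) = 100111100

Elias gamma(316) = '00000000' + '100111100' = 00000000100111100 (17 bits)


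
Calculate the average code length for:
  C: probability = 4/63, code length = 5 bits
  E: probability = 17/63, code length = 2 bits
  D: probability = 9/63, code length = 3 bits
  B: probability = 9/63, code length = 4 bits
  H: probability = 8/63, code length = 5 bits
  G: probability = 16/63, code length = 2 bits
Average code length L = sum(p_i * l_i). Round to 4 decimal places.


Weighted contributions p_i * l_i:
  C: (4/63) * 5 = 20/63
  E: (17/63) * 2 = 34/63
  D: (9/63) * 3 = 27/63
  B: (9/63) * 4 = 36/63
  H: (8/63) * 5 = 40/63
  G: (16/63) * 2 = 32/63
Sum = (20 + 34 + 27 + 36 + 40 + 32)/63 = 189/63

L = 189/63 = 3.0000 bits/symbol


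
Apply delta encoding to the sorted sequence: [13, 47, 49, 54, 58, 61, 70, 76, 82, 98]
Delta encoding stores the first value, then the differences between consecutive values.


First value: 13
Deltas:
  47 - 13 = 34
  49 - 47 = 2
  54 - 49 = 5
  58 - 54 = 4
  61 - 58 = 3
  70 - 61 = 9
  76 - 70 = 6
  82 - 76 = 6
  98 - 82 = 16


Delta encoded: [13, 34, 2, 5, 4, 3, 9, 6, 6, 16]


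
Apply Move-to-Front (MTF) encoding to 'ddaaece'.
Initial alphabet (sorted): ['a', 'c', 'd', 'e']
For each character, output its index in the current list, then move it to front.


MTF encoding:
'd': index 2 in ['a', 'c', 'd', 'e'] -> ['d', 'a', 'c', 'e']
'd': index 0 in ['d', 'a', 'c', 'e'] -> ['d', 'a', 'c', 'e']
'a': index 1 in ['d', 'a', 'c', 'e'] -> ['a', 'd', 'c', 'e']
'a': index 0 in ['a', 'd', 'c', 'e'] -> ['a', 'd', 'c', 'e']
'e': index 3 in ['a', 'd', 'c', 'e'] -> ['e', 'a', 'd', 'c']
'c': index 3 in ['e', 'a', 'd', 'c'] -> ['c', 'e', 'a', 'd']
'e': index 1 in ['c', 'e', 'a', 'd'] -> ['e', 'c', 'a', 'd']


Output: [2, 0, 1, 0, 3, 3, 1]


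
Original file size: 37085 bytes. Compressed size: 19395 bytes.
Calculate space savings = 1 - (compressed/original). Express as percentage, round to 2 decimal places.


ratio = compressed/original = 19395/37085 = 0.522988
savings = 1 - ratio = 1 - 0.522988 = 0.477012
as a percentage: 0.477012 * 100 = 47.7%

Space savings = 1 - 19395/37085 = 47.7%


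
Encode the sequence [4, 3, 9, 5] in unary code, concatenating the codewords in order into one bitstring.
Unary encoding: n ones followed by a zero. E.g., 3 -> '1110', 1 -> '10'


Encode each number as n ones followed by a terminating 0:
  4 -> 11110 (5 bits)
  3 -> 1110 (4 bits)
  9 -> 1111111110 (10 bits)
  5 -> 111110 (6 bits)
Total length = 5 + 4 + 10 + 6 = 25 bits.

Unary([4, 3, 9, 5]) = 1111011101111111110111110 (25 bits)


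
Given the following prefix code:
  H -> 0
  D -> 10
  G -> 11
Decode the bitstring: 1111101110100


Decoding step by step:
Bits 11 -> G
Bits 11 -> G
Bits 10 -> D
Bits 11 -> G
Bits 10 -> D
Bits 10 -> D
Bits 0 -> H


Decoded message: GGDGDDH


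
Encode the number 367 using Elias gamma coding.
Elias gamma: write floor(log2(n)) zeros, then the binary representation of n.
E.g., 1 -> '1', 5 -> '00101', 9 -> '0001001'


num_bits = floor(log2(367)) + 1 = 9
leading_zeros = num_bits - 1 = 8
binary(367) = 101101111

Elias gamma(367) = '00000000' + '101101111' = 00000000101101111 (17 bits)


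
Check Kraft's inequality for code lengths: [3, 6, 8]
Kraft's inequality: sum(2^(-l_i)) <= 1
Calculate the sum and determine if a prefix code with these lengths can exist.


Sum = 2^(-3) + 2^(-6) + 2^(-8)
    = 0.125 + 0.015625 + 0.00390625
    = 37/256 = 0.14453125
Since 0.14453125 <= 1, Kraft's inequality IS satisfied.
A prefix code with these lengths CAN exist.

Kraft sum = 0.14453125. Satisfied.


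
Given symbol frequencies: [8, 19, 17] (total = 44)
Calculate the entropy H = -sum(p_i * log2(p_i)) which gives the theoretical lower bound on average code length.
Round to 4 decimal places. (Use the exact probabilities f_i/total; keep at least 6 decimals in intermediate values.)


Per-symbol terms -p_i * log2(p_i) with p_i = f_i/44:
  p = 8/44 = 0.181818: log2(p) = -2.459432, -p*log2(p) = 0.447169
  p = 19/44 = 0.431818: log2(p) = -1.211504, -p*log2(p) = 0.523149
  p = 17/44 = 0.386364: log2(p) = -1.371969, -p*log2(p) = 0.530079
H = 0.447169 + 0.523149 + 0.530079 = 1.500397

H = 1.5004 bits/symbol


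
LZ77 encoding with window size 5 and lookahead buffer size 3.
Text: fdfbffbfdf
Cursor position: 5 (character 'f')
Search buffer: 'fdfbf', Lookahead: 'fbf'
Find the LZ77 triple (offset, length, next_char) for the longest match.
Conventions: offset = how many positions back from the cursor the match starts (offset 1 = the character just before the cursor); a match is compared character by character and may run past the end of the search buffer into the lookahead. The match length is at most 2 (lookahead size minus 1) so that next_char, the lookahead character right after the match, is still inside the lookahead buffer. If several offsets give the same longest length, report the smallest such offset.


Try each offset into the search buffer:
  offset=1 (pos 4, char 'f'): match length 1
  offset=2 (pos 3, char 'b'): match length 0
  offset=3 (pos 2, char 'f'): match length 2
  offset=4 (pos 1, char 'd'): match length 0
  offset=5 (pos 0, char 'f'): match length 1
Longest match has length 2 at offset 3.
next_char = character at position 5 + 2 = 7 -> 'f'

Best match: offset=3, length=2 (matching 'fb' starting at position 2)
LZ77 triple: (3, 2, 'f')


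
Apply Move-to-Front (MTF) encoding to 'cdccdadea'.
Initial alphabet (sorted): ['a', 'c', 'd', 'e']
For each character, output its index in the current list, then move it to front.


MTF encoding:
'c': index 1 in ['a', 'c', 'd', 'e'] -> ['c', 'a', 'd', 'e']
'd': index 2 in ['c', 'a', 'd', 'e'] -> ['d', 'c', 'a', 'e']
'c': index 1 in ['d', 'c', 'a', 'e'] -> ['c', 'd', 'a', 'e']
'c': index 0 in ['c', 'd', 'a', 'e'] -> ['c', 'd', 'a', 'e']
'd': index 1 in ['c', 'd', 'a', 'e'] -> ['d', 'c', 'a', 'e']
'a': index 2 in ['d', 'c', 'a', 'e'] -> ['a', 'd', 'c', 'e']
'd': index 1 in ['a', 'd', 'c', 'e'] -> ['d', 'a', 'c', 'e']
'e': index 3 in ['d', 'a', 'c', 'e'] -> ['e', 'd', 'a', 'c']
'a': index 2 in ['e', 'd', 'a', 'c'] -> ['a', 'e', 'd', 'c']


Output: [1, 2, 1, 0, 1, 2, 1, 3, 2]


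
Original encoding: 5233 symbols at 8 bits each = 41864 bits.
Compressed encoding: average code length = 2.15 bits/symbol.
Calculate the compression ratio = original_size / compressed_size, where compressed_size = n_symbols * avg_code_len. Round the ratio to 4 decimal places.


original_size = n_symbols * orig_bits = 5233 * 8 = 41864 bits
compressed_size = n_symbols * avg_code_len = 5233 * 2.15 = 11250.95 bits
ratio = original_size / compressed_size = 41864 / 11250.95 = 3.7209

Compression ratio = 3.7209


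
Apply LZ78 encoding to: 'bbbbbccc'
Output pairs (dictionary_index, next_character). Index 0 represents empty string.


LZ78 encoding steps:
Dictionary: {0: ''}
Step 1: w='' (idx 0), next='b' -> output (0, 'b'), add 'b' as idx 1
Step 2: w='b' (idx 1), next='b' -> output (1, 'b'), add 'bb' as idx 2
Step 3: w='bb' (idx 2), next='c' -> output (2, 'c'), add 'bbc' as idx 3
Step 4: w='' (idx 0), next='c' -> output (0, 'c'), add 'c' as idx 4
Step 5: w='c' (idx 4), end of input -> output (4, '')


Encoded: [(0, 'b'), (1, 'b'), (2, 'c'), (0, 'c'), (4, '')]


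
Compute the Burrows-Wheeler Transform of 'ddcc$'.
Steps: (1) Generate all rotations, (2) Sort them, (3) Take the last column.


Rotations (sorted):
  0: $ddcc -> last char: c
  1: c$ddc -> last char: c
  2: cc$dd -> last char: d
  3: dcc$d -> last char: d
  4: ddcc$ -> last char: $


BWT = ccdd$


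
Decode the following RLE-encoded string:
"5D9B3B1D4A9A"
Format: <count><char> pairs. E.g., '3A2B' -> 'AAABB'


Expanding each <count><char> pair:
  5D -> 'DDDDD'
  9B -> 'BBBBBBBBB'
  3B -> 'BBB'
  1D -> 'D'
  4A -> 'AAAA'
  9A -> 'AAAAAAAAA'

Decoded = DDDDDBBBBBBBBBBBBDAAAAAAAAAAAAA


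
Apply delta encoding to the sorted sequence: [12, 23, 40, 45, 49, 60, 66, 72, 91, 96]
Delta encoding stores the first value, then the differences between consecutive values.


First value: 12
Deltas:
  23 - 12 = 11
  40 - 23 = 17
  45 - 40 = 5
  49 - 45 = 4
  60 - 49 = 11
  66 - 60 = 6
  72 - 66 = 6
  91 - 72 = 19
  96 - 91 = 5


Delta encoded: [12, 11, 17, 5, 4, 11, 6, 6, 19, 5]


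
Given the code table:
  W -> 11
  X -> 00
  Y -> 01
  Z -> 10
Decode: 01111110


Decoding:
01 -> Y
11 -> W
11 -> W
10 -> Z


Result: YWWZ


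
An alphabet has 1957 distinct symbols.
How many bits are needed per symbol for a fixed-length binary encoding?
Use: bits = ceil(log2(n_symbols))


log2(1957) = 10.9344
Bracket: 2^10 = 1024 < 1957 <= 2^11 = 2048
So ceil(log2(1957)) = 11

bits = ceil(log2(1957)) = ceil(10.9344) = 11 bits


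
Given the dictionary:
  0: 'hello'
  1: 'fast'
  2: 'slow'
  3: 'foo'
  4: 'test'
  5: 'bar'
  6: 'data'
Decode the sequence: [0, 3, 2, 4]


Look up each index in the dictionary:
  0 -> 'hello'
  3 -> 'foo'
  2 -> 'slow'
  4 -> 'test'

Decoded: "hello foo slow test"


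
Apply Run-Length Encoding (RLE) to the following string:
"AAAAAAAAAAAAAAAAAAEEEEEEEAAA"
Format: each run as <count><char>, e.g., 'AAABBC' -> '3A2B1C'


Scanning runs left to right:
  i=0: run of 'A' x 18 -> '18A'
  i=18: run of 'E' x 7 -> '7E'
  i=25: run of 'A' x 3 -> '3A'

RLE = 18A7E3A


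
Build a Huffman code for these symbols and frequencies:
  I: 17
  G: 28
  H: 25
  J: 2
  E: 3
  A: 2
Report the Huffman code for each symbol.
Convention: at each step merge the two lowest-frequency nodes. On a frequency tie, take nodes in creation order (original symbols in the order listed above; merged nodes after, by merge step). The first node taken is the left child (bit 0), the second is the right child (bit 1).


Huffman tree construction:
Step 1: Merge J(2) + A(2) = 4
Step 2: Merge E(3) + (J+A)(4) = 7
Step 3: Merge (E+(J+A))(7) + I(17) = 24
Step 4: Merge ((E+(J+A))+I)(24) + H(25) = 49
Step 5: Merge G(28) + (((E+(J+A))+I)+H)(49) = 77
Read each symbol's code off the tree from the root (left child = 0, right child = 1).

Codes:
  I: 101 (length 3)
  G: 0 (length 1)
  H: 11 (length 2)
  J: 10010 (length 5)
  E: 1000 (length 4)
  A: 10011 (length 5)
Average code length: 161/77 = 2.0909 bits/symbol


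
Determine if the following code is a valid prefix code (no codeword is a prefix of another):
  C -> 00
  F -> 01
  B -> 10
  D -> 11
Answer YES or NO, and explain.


Checking each pair (does one codeword prefix another?):
  C='00' vs F='01': no prefix
  C='00' vs B='10': no prefix
  C='00' vs D='11': no prefix
  F='01' vs C='00': no prefix
  F='01' vs B='10': no prefix
  F='01' vs D='11': no prefix
  B='10' vs C='00': no prefix
  B='10' vs F='01': no prefix
  B='10' vs D='11': no prefix
  D='11' vs C='00': no prefix
  D='11' vs F='01': no prefix
  D='11' vs B='10': no prefix
No violation found over all pairs.

YES -- this is a valid prefix code. No codeword is a prefix of any other codeword.


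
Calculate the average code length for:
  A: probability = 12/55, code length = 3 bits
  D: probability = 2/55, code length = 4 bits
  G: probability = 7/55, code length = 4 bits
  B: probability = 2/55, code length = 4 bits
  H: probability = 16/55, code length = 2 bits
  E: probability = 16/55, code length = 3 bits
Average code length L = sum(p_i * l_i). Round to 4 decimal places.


Weighted contributions p_i * l_i:
  A: (12/55) * 3 = 36/55
  D: (2/55) * 4 = 8/55
  G: (7/55) * 4 = 28/55
  B: (2/55) * 4 = 8/55
  H: (16/55) * 2 = 32/55
  E: (16/55) * 3 = 48/55
Sum = (36 + 8 + 28 + 8 + 32 + 48)/55 = 160/55

L = 160/55 = 2.9091 bits/symbol


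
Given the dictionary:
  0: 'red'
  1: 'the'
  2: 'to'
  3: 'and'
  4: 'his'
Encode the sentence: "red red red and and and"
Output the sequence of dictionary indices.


Look up each word in the dictionary:
  'red' -> 0
  'red' -> 0
  'red' -> 0
  'and' -> 3
  'and' -> 3
  'and' -> 3

Encoded: [0, 0, 0, 3, 3, 3]


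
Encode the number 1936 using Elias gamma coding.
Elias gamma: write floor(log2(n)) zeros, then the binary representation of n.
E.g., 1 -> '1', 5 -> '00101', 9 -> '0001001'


num_bits = floor(log2(1936)) + 1 = 11
leading_zeros = num_bits - 1 = 10
binary(1936) = 11110010000

Elias gamma(1936) = '0000000000' + '11110010000' = 000000000011110010000 (21 bits)


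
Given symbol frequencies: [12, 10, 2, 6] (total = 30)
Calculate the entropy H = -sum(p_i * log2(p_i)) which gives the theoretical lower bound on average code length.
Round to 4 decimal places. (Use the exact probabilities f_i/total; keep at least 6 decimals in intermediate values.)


Per-symbol terms -p_i * log2(p_i) with p_i = f_i/30:
  p = 12/30 = 0.400000: log2(p) = -1.321928, -p*log2(p) = 0.528771
  p = 10/30 = 0.333333: log2(p) = -1.584963, -p*log2(p) = 0.528321
  p = 2/30 = 0.066667: log2(p) = -3.906891, -p*log2(p) = 0.260459
  p = 6/30 = 0.200000: log2(p) = -2.321928, -p*log2(p) = 0.464386
H = 0.528771 + 0.528321 + 0.260459 + 0.464386 = 1.781937

H = 1.7819 bits/symbol


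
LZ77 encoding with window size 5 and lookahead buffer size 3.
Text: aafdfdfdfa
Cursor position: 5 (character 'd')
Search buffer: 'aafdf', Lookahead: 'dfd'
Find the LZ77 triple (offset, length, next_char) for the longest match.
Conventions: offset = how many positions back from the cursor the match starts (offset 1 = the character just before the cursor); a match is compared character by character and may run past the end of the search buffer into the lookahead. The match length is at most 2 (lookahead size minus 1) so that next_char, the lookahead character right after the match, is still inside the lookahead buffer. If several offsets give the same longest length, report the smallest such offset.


Try each offset into the search buffer:
  offset=1 (pos 4, char 'f'): match length 0
  offset=2 (pos 3, char 'd'): match length 2
  offset=3 (pos 2, char 'f'): match length 0
  offset=4 (pos 1, char 'a'): match length 0
  offset=5 (pos 0, char 'a'): match length 0
Longest match has length 2 at offset 2.
next_char = character at position 5 + 2 = 7 -> 'd'

Best match: offset=2, length=2 (matching 'df' starting at position 3)
LZ77 triple: (2, 2, 'd')


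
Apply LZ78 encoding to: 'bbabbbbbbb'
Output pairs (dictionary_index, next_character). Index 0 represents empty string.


LZ78 encoding steps:
Dictionary: {0: ''}
Step 1: w='' (idx 0), next='b' -> output (0, 'b'), add 'b' as idx 1
Step 2: w='b' (idx 1), next='a' -> output (1, 'a'), add 'ba' as idx 2
Step 3: w='b' (idx 1), next='b' -> output (1, 'b'), add 'bb' as idx 3
Step 4: w='bb' (idx 3), next='b' -> output (3, 'b'), add 'bbb' as idx 4
Step 5: w='bb' (idx 3), end of input -> output (3, '')


Encoded: [(0, 'b'), (1, 'a'), (1, 'b'), (3, 'b'), (3, '')]


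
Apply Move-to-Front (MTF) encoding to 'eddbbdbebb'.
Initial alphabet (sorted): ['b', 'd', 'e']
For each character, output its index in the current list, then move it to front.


MTF encoding:
'e': index 2 in ['b', 'd', 'e'] -> ['e', 'b', 'd']
'd': index 2 in ['e', 'b', 'd'] -> ['d', 'e', 'b']
'd': index 0 in ['d', 'e', 'b'] -> ['d', 'e', 'b']
'b': index 2 in ['d', 'e', 'b'] -> ['b', 'd', 'e']
'b': index 0 in ['b', 'd', 'e'] -> ['b', 'd', 'e']
'd': index 1 in ['b', 'd', 'e'] -> ['d', 'b', 'e']
'b': index 1 in ['d', 'b', 'e'] -> ['b', 'd', 'e']
'e': index 2 in ['b', 'd', 'e'] -> ['e', 'b', 'd']
'b': index 1 in ['e', 'b', 'd'] -> ['b', 'e', 'd']
'b': index 0 in ['b', 'e', 'd'] -> ['b', 'e', 'd']


Output: [2, 2, 0, 2, 0, 1, 1, 2, 1, 0]


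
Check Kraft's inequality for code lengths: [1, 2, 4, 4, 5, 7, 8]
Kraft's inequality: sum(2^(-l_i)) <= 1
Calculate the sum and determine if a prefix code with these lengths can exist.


Sum = 2^(-1) + 2^(-2) + 2^(-4) + 2^(-4) + 2^(-5) + 2^(-7) + 2^(-8)
    = 0.5 + 0.25 + 0.0625 + 0.0625 + 0.03125 + 0.0078125 + 0.00390625
    = 235/256 = 0.91796875
Since 0.91796875 <= 1, Kraft's inequality IS satisfied.
A prefix code with these lengths CAN exist.

Kraft sum = 0.91796875. Satisfied.


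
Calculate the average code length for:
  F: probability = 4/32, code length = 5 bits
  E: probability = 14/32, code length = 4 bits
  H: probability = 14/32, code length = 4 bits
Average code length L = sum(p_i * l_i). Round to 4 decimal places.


Weighted contributions p_i * l_i:
  F: (4/32) * 5 = 20/32
  E: (14/32) * 4 = 56/32
  H: (14/32) * 4 = 56/32
Sum = (20 + 56 + 56)/32 = 132/32

L = 132/32 = 4.1250 bits/symbol


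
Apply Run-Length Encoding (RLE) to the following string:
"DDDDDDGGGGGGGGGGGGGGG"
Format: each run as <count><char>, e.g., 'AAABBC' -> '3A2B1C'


Scanning runs left to right:
  i=0: run of 'D' x 6 -> '6D'
  i=6: run of 'G' x 15 -> '15G'

RLE = 6D15G


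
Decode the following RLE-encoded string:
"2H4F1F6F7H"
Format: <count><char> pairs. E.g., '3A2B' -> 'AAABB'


Expanding each <count><char> pair:
  2H -> 'HH'
  4F -> 'FFFF'
  1F -> 'F'
  6F -> 'FFFFFF'
  7H -> 'HHHHHHH'

Decoded = HHFFFFFFFFFFFHHHHHHH


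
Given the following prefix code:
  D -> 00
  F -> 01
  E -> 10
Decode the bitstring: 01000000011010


Decoding step by step:
Bits 01 -> F
Bits 00 -> D
Bits 00 -> D
Bits 00 -> D
Bits 01 -> F
Bits 10 -> E
Bits 10 -> E


Decoded message: FDDDFEE


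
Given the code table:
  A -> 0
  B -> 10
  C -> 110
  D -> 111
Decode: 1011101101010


Decoding:
10 -> B
111 -> D
0 -> A
110 -> C
10 -> B
10 -> B


Result: BDACBB


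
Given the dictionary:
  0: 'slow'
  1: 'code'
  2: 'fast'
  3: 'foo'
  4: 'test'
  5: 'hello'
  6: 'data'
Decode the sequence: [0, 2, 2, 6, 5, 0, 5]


Look up each index in the dictionary:
  0 -> 'slow'
  2 -> 'fast'
  2 -> 'fast'
  6 -> 'data'
  5 -> 'hello'
  0 -> 'slow'
  5 -> 'hello'

Decoded: "slow fast fast data hello slow hello"


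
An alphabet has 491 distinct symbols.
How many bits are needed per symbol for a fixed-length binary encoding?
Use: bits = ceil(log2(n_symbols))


log2(491) = 8.9396
Bracket: 2^8 = 256 < 491 <= 2^9 = 512
So ceil(log2(491)) = 9

bits = ceil(log2(491)) = ceil(8.9396) = 9 bits


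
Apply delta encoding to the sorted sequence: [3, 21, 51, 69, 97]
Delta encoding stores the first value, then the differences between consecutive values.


First value: 3
Deltas:
  21 - 3 = 18
  51 - 21 = 30
  69 - 51 = 18
  97 - 69 = 28


Delta encoded: [3, 18, 30, 18, 28]


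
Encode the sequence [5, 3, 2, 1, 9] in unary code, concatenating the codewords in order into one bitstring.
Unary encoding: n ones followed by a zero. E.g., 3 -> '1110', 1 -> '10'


Encode each number as n ones followed by a terminating 0:
  5 -> 111110 (6 bits)
  3 -> 1110 (4 bits)
  2 -> 110 (3 bits)
  1 -> 10 (2 bits)
  9 -> 1111111110 (10 bits)
Total length = 6 + 4 + 3 + 2 + 10 = 25 bits.

Unary([5, 3, 2, 1, 9]) = 1111101110110101111111110 (25 bits)


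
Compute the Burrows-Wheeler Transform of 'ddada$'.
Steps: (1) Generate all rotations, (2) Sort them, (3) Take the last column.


Rotations (sorted):
  0: $ddada -> last char: a
  1: a$ddad -> last char: d
  2: ada$dd -> last char: d
  3: da$dda -> last char: a
  4: dada$d -> last char: d
  5: ddada$ -> last char: $


BWT = addad$


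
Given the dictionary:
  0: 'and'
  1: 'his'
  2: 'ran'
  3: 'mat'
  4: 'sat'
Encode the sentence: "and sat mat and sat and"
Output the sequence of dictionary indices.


Look up each word in the dictionary:
  'and' -> 0
  'sat' -> 4
  'mat' -> 3
  'and' -> 0
  'sat' -> 4
  'and' -> 0

Encoded: [0, 4, 3, 0, 4, 0]


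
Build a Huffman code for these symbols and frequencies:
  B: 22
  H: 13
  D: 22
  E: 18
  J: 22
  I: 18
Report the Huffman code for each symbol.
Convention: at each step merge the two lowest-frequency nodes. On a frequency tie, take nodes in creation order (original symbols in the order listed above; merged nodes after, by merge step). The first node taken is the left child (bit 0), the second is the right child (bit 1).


Huffman tree construction:
Step 1: Merge H(13) + E(18) = 31
Step 2: Merge I(18) + B(22) = 40
Step 3: Merge D(22) + J(22) = 44
Step 4: Merge (H+E)(31) + (I+B)(40) = 71
Step 5: Merge (D+J)(44) + ((H+E)+(I+B))(71) = 115
Read each symbol's code off the tree from the root (left child = 0, right child = 1).

Codes:
  B: 111 (length 3)
  H: 100 (length 3)
  D: 00 (length 2)
  E: 101 (length 3)
  J: 01 (length 2)
  I: 110 (length 3)
Average code length: 301/115 = 2.6174 bits/symbol


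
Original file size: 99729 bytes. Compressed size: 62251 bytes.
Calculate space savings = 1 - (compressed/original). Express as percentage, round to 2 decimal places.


ratio = compressed/original = 62251/99729 = 0.624202
savings = 1 - ratio = 1 - 0.624202 = 0.375798
as a percentage: 0.375798 * 100 = 37.58%

Space savings = 1 - 62251/99729 = 37.58%


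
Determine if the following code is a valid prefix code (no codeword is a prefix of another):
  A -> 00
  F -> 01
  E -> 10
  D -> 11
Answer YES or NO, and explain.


Checking each pair (does one codeword prefix another?):
  A='00' vs F='01': no prefix
  A='00' vs E='10': no prefix
  A='00' vs D='11': no prefix
  F='01' vs A='00': no prefix
  F='01' vs E='10': no prefix
  F='01' vs D='11': no prefix
  E='10' vs A='00': no prefix
  E='10' vs F='01': no prefix
  E='10' vs D='11': no prefix
  D='11' vs A='00': no prefix
  D='11' vs F='01': no prefix
  D='11' vs E='10': no prefix
No violation found over all pairs.

YES -- this is a valid prefix code. No codeword is a prefix of any other codeword.


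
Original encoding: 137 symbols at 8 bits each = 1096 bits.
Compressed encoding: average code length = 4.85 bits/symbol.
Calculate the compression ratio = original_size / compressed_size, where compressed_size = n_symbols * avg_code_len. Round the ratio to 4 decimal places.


original_size = n_symbols * orig_bits = 137 * 8 = 1096 bits
compressed_size = n_symbols * avg_code_len = 137 * 4.85 = 664.45 bits
ratio = original_size / compressed_size = 1096 / 664.45 = 1.6495

Compression ratio = 1.6495


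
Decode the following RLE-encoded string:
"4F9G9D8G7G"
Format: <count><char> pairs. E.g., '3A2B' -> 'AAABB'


Expanding each <count><char> pair:
  4F -> 'FFFF'
  9G -> 'GGGGGGGGG'
  9D -> 'DDDDDDDDD'
  8G -> 'GGGGGGGG'
  7G -> 'GGGGGGG'

Decoded = FFFFGGGGGGGGGDDDDDDDDDGGGGGGGGGGGGGGG


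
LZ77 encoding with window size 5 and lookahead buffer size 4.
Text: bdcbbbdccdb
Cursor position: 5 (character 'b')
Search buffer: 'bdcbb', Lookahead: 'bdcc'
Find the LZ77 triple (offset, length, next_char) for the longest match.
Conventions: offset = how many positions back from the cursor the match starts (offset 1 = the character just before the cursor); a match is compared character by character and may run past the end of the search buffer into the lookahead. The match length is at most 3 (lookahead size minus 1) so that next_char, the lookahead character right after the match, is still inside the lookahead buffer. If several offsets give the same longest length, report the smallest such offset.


Try each offset into the search buffer:
  offset=1 (pos 4, char 'b'): match length 1
  offset=2 (pos 3, char 'b'): match length 1
  offset=3 (pos 2, char 'c'): match length 0
  offset=4 (pos 1, char 'd'): match length 0
  offset=5 (pos 0, char 'b'): match length 3
Longest match has length 3 at offset 5.
next_char = character at position 5 + 3 = 8 -> 'c'

Best match: offset=5, length=3 (matching 'bdc' starting at position 0)
LZ77 triple: (5, 3, 'c')


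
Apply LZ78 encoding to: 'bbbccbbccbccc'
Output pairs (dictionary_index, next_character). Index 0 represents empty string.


LZ78 encoding steps:
Dictionary: {0: ''}
Step 1: w='' (idx 0), next='b' -> output (0, 'b'), add 'b' as idx 1
Step 2: w='b' (idx 1), next='b' -> output (1, 'b'), add 'bb' as idx 2
Step 3: w='' (idx 0), next='c' -> output (0, 'c'), add 'c' as idx 3
Step 4: w='c' (idx 3), next='b' -> output (3, 'b'), add 'cb' as idx 4
Step 5: w='b' (idx 1), next='c' -> output (1, 'c'), add 'bc' as idx 5
Step 6: w='cb' (idx 4), next='c' -> output (4, 'c'), add 'cbc' as idx 6
Step 7: w='c' (idx 3), next='c' -> output (3, 'c'), add 'cc' as idx 7


Encoded: [(0, 'b'), (1, 'b'), (0, 'c'), (3, 'b'), (1, 'c'), (4, 'c'), (3, 'c')]


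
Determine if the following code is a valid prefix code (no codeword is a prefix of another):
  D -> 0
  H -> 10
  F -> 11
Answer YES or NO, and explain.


Checking each pair (does one codeword prefix another?):
  D='0' vs H='10': no prefix
  D='0' vs F='11': no prefix
  H='10' vs D='0': no prefix
  H='10' vs F='11': no prefix
  F='11' vs D='0': no prefix
  F='11' vs H='10': no prefix
No violation found over all pairs.

YES -- this is a valid prefix code. No codeword is a prefix of any other codeword.


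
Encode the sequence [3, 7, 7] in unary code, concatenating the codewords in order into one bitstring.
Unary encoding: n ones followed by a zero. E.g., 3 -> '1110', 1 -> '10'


Encode each number as n ones followed by a terminating 0:
  3 -> 1110 (4 bits)
  7 -> 11111110 (8 bits)
  7 -> 11111110 (8 bits)
Total length = 4 + 8 + 8 = 20 bits.

Unary([3, 7, 7]) = 11101111111011111110 (20 bits)


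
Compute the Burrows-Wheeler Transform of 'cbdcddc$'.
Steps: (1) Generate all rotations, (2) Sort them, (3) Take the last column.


Rotations (sorted):
  0: $cbdcddc -> last char: c
  1: bdcddc$c -> last char: c
  2: c$cbdcdd -> last char: d
  3: cbdcddc$ -> last char: $
  4: cddc$cbd -> last char: d
  5: dc$cbdcd -> last char: d
  6: dcddc$cb -> last char: b
  7: ddc$cbdc -> last char: c


BWT = ccd$ddbc


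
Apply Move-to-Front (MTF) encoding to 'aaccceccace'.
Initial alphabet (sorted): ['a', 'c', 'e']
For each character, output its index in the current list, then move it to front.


MTF encoding:
'a': index 0 in ['a', 'c', 'e'] -> ['a', 'c', 'e']
'a': index 0 in ['a', 'c', 'e'] -> ['a', 'c', 'e']
'c': index 1 in ['a', 'c', 'e'] -> ['c', 'a', 'e']
'c': index 0 in ['c', 'a', 'e'] -> ['c', 'a', 'e']
'c': index 0 in ['c', 'a', 'e'] -> ['c', 'a', 'e']
'e': index 2 in ['c', 'a', 'e'] -> ['e', 'c', 'a']
'c': index 1 in ['e', 'c', 'a'] -> ['c', 'e', 'a']
'c': index 0 in ['c', 'e', 'a'] -> ['c', 'e', 'a']
'a': index 2 in ['c', 'e', 'a'] -> ['a', 'c', 'e']
'c': index 1 in ['a', 'c', 'e'] -> ['c', 'a', 'e']
'e': index 2 in ['c', 'a', 'e'] -> ['e', 'c', 'a']


Output: [0, 0, 1, 0, 0, 2, 1, 0, 2, 1, 2]


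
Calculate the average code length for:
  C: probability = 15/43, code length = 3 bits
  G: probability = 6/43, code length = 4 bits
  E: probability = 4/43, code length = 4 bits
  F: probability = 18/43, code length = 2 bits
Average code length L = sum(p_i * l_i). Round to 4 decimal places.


Weighted contributions p_i * l_i:
  C: (15/43) * 3 = 45/43
  G: (6/43) * 4 = 24/43
  E: (4/43) * 4 = 16/43
  F: (18/43) * 2 = 36/43
Sum = (45 + 24 + 16 + 36)/43 = 121/43

L = 121/43 = 2.8140 bits/symbol


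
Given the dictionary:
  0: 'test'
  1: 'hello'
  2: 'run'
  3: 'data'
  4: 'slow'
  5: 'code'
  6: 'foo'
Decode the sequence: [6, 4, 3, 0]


Look up each index in the dictionary:
  6 -> 'foo'
  4 -> 'slow'
  3 -> 'data'
  0 -> 'test'

Decoded: "foo slow data test"


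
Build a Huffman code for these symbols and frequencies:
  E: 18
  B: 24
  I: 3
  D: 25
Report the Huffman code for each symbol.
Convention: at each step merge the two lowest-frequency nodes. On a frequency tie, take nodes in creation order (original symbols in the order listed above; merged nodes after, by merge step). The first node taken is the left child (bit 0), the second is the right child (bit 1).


Huffman tree construction:
Step 1: Merge I(3) + E(18) = 21
Step 2: Merge (I+E)(21) + B(24) = 45
Step 3: Merge D(25) + ((I+E)+B)(45) = 70
Read each symbol's code off the tree from the root (left child = 0, right child = 1).

Codes:
  E: 101 (length 3)
  B: 11 (length 2)
  I: 100 (length 3)
  D: 0 (length 1)
Average code length: 136/70 = 1.9429 bits/symbol


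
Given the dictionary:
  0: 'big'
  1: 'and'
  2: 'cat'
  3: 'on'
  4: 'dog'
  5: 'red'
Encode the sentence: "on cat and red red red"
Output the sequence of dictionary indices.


Look up each word in the dictionary:
  'on' -> 3
  'cat' -> 2
  'and' -> 1
  'red' -> 5
  'red' -> 5
  'red' -> 5

Encoded: [3, 2, 1, 5, 5, 5]


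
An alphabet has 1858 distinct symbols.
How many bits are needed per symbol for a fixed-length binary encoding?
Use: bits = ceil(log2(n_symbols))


log2(1858) = 10.8595
Bracket: 2^10 = 1024 < 1858 <= 2^11 = 2048
So ceil(log2(1858)) = 11

bits = ceil(log2(1858)) = ceil(10.8595) = 11 bits


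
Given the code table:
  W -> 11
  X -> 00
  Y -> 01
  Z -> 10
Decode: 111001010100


Decoding:
11 -> W
10 -> Z
01 -> Y
01 -> Y
01 -> Y
00 -> X


Result: WZYYYX


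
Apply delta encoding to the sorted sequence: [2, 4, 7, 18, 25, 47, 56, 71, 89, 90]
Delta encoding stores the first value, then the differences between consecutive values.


First value: 2
Deltas:
  4 - 2 = 2
  7 - 4 = 3
  18 - 7 = 11
  25 - 18 = 7
  47 - 25 = 22
  56 - 47 = 9
  71 - 56 = 15
  89 - 71 = 18
  90 - 89 = 1


Delta encoded: [2, 2, 3, 11, 7, 22, 9, 15, 18, 1]


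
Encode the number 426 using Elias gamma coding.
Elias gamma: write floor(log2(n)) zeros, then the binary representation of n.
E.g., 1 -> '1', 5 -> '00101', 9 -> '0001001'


num_bits = floor(log2(426)) + 1 = 9
leading_zeros = num_bits - 1 = 8
binary(426) = 110101010

Elias gamma(426) = '00000000' + '110101010' = 00000000110101010 (17 bits)


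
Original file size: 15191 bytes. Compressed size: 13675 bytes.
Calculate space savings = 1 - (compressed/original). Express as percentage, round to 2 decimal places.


ratio = compressed/original = 13675/15191 = 0.900204
savings = 1 - ratio = 1 - 0.900204 = 0.099796
as a percentage: 0.099796 * 100 = 9.98%

Space savings = 1 - 13675/15191 = 9.98%


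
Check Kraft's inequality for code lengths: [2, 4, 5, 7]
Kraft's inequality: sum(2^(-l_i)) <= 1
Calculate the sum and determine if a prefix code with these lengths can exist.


Sum = 2^(-2) + 2^(-4) + 2^(-5) + 2^(-7)
    = 0.25 + 0.0625 + 0.03125 + 0.0078125
    = 45/128 = 0.3515625
Since 0.3515625 <= 1, Kraft's inequality IS satisfied.
A prefix code with these lengths CAN exist.

Kraft sum = 0.3515625. Satisfied.


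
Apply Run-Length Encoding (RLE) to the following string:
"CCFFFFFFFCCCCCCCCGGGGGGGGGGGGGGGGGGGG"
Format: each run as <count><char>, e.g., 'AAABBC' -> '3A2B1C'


Scanning runs left to right:
  i=0: run of 'C' x 2 -> '2C'
  i=2: run of 'F' x 7 -> '7F'
  i=9: run of 'C' x 8 -> '8C'
  i=17: run of 'G' x 20 -> '20G'

RLE = 2C7F8C20G


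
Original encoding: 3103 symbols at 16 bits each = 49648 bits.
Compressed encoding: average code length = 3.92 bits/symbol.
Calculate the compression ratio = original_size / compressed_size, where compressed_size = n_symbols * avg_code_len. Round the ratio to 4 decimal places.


original_size = n_symbols * orig_bits = 3103 * 16 = 49648 bits
compressed_size = n_symbols * avg_code_len = 3103 * 3.92 = 12163.76 bits
ratio = original_size / compressed_size = 49648 / 12163.76 = 4.0816

Compression ratio = 4.0816


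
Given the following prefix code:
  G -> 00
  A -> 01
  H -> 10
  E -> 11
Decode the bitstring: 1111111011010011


Decoding step by step:
Bits 11 -> E
Bits 11 -> E
Bits 11 -> E
Bits 10 -> H
Bits 11 -> E
Bits 01 -> A
Bits 00 -> G
Bits 11 -> E


Decoded message: EEEHEAGE


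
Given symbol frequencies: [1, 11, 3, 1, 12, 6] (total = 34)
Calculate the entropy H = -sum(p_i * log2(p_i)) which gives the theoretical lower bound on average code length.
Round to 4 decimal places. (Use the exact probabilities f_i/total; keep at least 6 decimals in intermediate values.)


Per-symbol terms -p_i * log2(p_i) with p_i = f_i/34:
  p = 1/34 = 0.029412: log2(p) = -5.087463, -p*log2(p) = 0.149631
  p = 11/34 = 0.323529: log2(p) = -1.628031, -p*log2(p) = 0.526716
  p = 3/34 = 0.088235: log2(p) = -3.502500, -p*log2(p) = 0.309044
  p = 1/34 = 0.029412: log2(p) = -5.087463, -p*log2(p) = 0.149631
  p = 12/34 = 0.352941: log2(p) = -1.502500, -p*log2(p) = 0.530294
  p = 6/34 = 0.176471: log2(p) = -2.502500, -p*log2(p) = 0.441618
H = 0.149631 + 0.526716 + 0.309044 + 0.149631 + 0.530294 + 0.441618 = 2.106934

H = 2.1069 bits/symbol


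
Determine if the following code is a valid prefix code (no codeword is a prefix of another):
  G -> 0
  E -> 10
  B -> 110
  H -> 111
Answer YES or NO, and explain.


Checking each pair (does one codeword prefix another?):
  G='0' vs E='10': no prefix
  G='0' vs B='110': no prefix
  G='0' vs H='111': no prefix
  E='10' vs G='0': no prefix
  E='10' vs B='110': no prefix
  E='10' vs H='111': no prefix
  B='110' vs G='0': no prefix
  B='110' vs E='10': no prefix
  B='110' vs H='111': no prefix
  H='111' vs G='0': no prefix
  H='111' vs E='10': no prefix
  H='111' vs B='110': no prefix
No violation found over all pairs.

YES -- this is a valid prefix code. No codeword is a prefix of any other codeword.
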